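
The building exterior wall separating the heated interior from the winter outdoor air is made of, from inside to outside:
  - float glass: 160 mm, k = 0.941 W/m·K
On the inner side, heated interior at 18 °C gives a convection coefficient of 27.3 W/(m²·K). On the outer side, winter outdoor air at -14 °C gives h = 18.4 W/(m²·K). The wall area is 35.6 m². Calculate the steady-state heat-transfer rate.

Thermal resistances in series:
R_inner film = 1/(h_i·A) = 1/(27.3×35.6) = 0.001029 K/W
R_float glass = L/(kA) = 0.16/(0.941×35.6) = 0.004776 K/W
R_outer film = 1/(h_o·A) = 1/(18.4×35.6) = 0.001527 K/W
R_total = 0.007332 K/W
Q = ΔT / R_total = 32 / 0.007332

Q ≈ 4360 W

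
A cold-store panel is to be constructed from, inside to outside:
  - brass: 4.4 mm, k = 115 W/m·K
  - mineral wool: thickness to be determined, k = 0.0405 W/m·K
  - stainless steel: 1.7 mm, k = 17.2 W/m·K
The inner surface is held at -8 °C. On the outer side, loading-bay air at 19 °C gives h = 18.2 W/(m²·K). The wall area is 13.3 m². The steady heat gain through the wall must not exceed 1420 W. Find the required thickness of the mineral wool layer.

L ≈ 8.01 mm

Thermal resistances in series:
R_brass = L/(kA) = 0.0044/(115×13.3) = 2.877×10^-6 K/W
R_stainless steel = L/(kA) = 0.0017/(17.2×13.3) = 7.431×10^-6 K/W
R_outer film = 1/(h_o·A) = 1/(18.2×13.3) = 0.004131 K/W
Sum of the known resistances R_other = 0.004142 K/W
Required total resistance R_tot = ΔT/Q_allow = 27/1420 = 0.01901 K/W
R_mineral wool = R_tot − R_other = 0.01487 K/W
L = R·k·A = 0.01487×0.0405×13.3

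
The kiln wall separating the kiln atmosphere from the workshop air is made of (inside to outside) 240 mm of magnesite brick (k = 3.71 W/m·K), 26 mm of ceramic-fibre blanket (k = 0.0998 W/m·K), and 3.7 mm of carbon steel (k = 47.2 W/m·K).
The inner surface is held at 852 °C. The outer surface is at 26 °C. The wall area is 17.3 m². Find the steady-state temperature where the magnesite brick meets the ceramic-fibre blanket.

T ≈ 688 °C

Using the resistance-network approach (series):
R_magnesite brick = L/(kA) = 0.24/(3.71×17.3) = 0.003739 K/W
R_ceramic-fibre blanket = L/(kA) = 0.026/(0.0998×17.3) = 0.01506 K/W
R_carbon steel = L/(kA) = 0.0037/(47.2×17.3) = 4.531×10^-6 K/W
R_total = 0.0188 K/W;  Q = ΔT/R_total = 826/0.0188 = 43930 W
T_interface = T_inner − Q·ΣR(inner→interface) = 852 − 43900×0.003739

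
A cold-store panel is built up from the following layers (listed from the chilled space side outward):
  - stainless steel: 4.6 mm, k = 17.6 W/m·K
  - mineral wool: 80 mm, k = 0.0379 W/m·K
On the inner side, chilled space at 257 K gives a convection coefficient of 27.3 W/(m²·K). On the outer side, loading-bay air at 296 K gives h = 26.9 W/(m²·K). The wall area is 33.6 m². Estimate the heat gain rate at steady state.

Q ≈ 600 W

Series thermal resistances:
R_inner film = 1/(h_i·A) = 1/(27.3×33.6) = 0.00109 K/W
R_stainless steel = L/(kA) = 0.0046/(17.6×33.6) = 7.779×10^-6 K/W
R_mineral wool = L/(kA) = 0.08/(0.0379×33.6) = 0.06282 K/W
R_outer film = 1/(h_o·A) = 1/(26.9×33.6) = 0.001106 K/W
R_total = 0.06503 K/W
Q = ΔT / R_total = 39 / 0.06503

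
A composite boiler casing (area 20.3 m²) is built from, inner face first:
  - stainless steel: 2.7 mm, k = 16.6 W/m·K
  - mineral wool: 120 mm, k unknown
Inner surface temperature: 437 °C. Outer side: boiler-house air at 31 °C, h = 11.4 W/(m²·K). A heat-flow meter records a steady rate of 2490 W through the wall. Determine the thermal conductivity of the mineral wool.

Series thermal resistances:
R_stainless steel = L/(kA) = 0.0027/(16.6×20.3) = 8.012×10^-6 K/W
R_outer film = 1/(h_o·A) = 1/(11.4×20.3) = 0.004321 K/W
Sum of known resistances R_other = 0.004329 K/W
Total R = ΔT/Q = 406/2490 = 0.1631 K/W
R_mineral wool = R_total − R_other = 0.1587 K/W
k = L/(R·A) = 0.12/(0.1587×20.3)

k ≈ 0.0372 W/(m·K)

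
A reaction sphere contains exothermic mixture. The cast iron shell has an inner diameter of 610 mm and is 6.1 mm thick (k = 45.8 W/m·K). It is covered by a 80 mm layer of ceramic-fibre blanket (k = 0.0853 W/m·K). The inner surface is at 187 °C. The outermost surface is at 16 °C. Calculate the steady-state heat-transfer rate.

Q ≈ 279 W

Radial (spherical) resistances in series:
R_cast iron shell = (1/0.305 − 1/0.3111)/(4π×45.8) = 1.117×10^-4 K/W
R_ceramic-fibre blanket = (1/0.3111 − 1/0.3911)/(4π×0.0853) = 0.6134 K/W
R_total = 0.6135 K/W
Q = ΔT/R_total = 171/0.6135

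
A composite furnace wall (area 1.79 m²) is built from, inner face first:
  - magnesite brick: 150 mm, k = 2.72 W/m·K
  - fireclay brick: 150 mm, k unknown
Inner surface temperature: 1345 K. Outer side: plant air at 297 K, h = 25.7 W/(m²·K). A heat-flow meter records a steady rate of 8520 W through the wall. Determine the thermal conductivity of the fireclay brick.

k ≈ 1.19 W/(m·K)

Using the resistance-network approach (series):
R_magnesite brick = L/(kA) = 0.15/(2.72×1.79) = 0.03081 K/W
R_outer film = 1/(h_o·A) = 1/(25.7×1.79) = 0.02174 K/W
Sum of known resistances R_other = 0.05255 K/W
Total R = ΔT/Q = 1048/8520 = 0.123 K/W
R_fireclay brick = R_total − R_other = 0.07046 K/W
k = L/(R·A) = 0.15/(0.07046×1.79)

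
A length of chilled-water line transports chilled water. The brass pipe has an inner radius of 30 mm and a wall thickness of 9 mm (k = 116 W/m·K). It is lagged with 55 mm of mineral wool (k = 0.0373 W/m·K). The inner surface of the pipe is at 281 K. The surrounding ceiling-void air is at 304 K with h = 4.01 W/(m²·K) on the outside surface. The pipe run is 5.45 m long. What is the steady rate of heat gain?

Treating each annulus and film as a series resistance:
R_brass pipe wall = ln(39/30)/(2π×116×5.45) = 6.605×10^-5 K/W
R_mineral wool = ln(94/39)/(2π×0.0373×5.45) = 0.6888 K/W
R_outer film = 1/(h_o·2πr_oL) = 1/(4.01×2π×0.094×5.45) = 0.07747 K/W
R_total = 0.7663 K/W
Q = ΔT/R_total = 23/0.7663

Q ≈ 30 W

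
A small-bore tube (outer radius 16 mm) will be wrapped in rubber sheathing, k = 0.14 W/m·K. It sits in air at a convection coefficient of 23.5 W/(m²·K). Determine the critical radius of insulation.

For a cylinder r_cr = k/h = 0.14/23.5
r_cr = 5.96 mm; since the bare radius (16 mm) is above r_cr, any added insulation will reduce heat loss.

r_cr ≈ 5.96 mm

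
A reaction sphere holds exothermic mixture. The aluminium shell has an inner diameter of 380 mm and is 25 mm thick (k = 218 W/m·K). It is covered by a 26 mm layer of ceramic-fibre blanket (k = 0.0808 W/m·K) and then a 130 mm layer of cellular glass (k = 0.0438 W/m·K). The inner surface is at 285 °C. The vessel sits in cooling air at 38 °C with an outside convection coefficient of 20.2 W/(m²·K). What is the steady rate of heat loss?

Q ≈ 78 W

For a spherical shell R = (1/r₁ − 1/r₂)/(4πk); film R = 1/(h·4πr²). In series:
R_aluminium shell = (1/0.19 − 1/0.215)/(4π×218) = 2.234×10^-4 K/W
R_ceramic-fibre blanket = (1/0.215 − 1/0.241)/(4π×0.0808) = 0.4942 K/W
R_cellular glass = (1/0.241 − 1/0.371)/(4π×0.0438) = 2.642 K/W
R_outer film = 1/(h·4πr_o²) = 1/(20.2×4π×0.371²) = 0.02862 K/W
R_total = 3.165 K/W
Q = ΔT/R_total = 247/3.165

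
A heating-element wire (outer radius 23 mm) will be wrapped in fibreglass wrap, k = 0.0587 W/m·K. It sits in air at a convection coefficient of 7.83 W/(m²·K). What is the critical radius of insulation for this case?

r_cr ≈ 7.5 mm

For a cylinder r_cr = k/h = 0.0587/7.83
r_cr = 7.5 mm; since the bare radius (23 mm) is above r_cr, any added insulation will reduce heat loss.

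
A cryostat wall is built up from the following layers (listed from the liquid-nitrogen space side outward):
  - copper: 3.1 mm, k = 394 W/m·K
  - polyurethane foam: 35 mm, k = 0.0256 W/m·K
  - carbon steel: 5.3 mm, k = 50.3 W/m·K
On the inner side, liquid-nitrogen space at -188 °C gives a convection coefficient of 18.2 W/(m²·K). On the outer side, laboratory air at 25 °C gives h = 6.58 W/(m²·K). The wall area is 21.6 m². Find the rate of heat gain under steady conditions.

Q ≈ 2920 W

Thermal resistances in series:
R_inner film = 1/(h_i·A) = 1/(18.2×21.6) = 0.002544 K/W
R_copper = L/(kA) = 0.0031/(394×21.6) = 3.643×10^-7 K/W
R_polyurethane foam = L/(kA) = 0.035/(0.0256×21.6) = 0.0633 K/W
R_carbon steel = L/(kA) = 0.0053/(50.3×21.6) = 4.878×10^-6 K/W
R_outer film = 1/(h_o·A) = 1/(6.58×21.6) = 0.007036 K/W
R_total = 0.07288 K/W
Q = ΔT / R_total = 213 / 0.07288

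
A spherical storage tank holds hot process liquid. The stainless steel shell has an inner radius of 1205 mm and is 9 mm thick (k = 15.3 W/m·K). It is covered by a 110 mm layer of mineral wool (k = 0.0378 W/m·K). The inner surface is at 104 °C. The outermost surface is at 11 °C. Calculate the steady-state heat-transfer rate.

Each spherical layer contributes R = (1/r_i − 1/r_o)/(4πk):
R_stainless steel shell = (1/1.205 − 1/1.214)/(4π×15.3) = 3.2×10^-5 K/W
R_mineral wool = (1/1.214 − 1/1.324)/(4π×0.0378) = 0.1441 K/W
R_total = 0.1441 K/W
Q = ΔT/R_total = 93/0.1441

Q ≈ 645 W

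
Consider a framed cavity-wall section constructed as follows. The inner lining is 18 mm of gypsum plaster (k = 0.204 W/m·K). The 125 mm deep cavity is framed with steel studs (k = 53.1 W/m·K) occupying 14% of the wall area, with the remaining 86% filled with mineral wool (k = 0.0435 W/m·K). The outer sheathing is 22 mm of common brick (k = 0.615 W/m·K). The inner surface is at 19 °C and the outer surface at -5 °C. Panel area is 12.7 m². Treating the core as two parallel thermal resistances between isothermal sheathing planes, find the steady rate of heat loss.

Sheathing layers in series; stud and cavity paths in parallel between them.
R_inner = 0.018/(0.204×12.7) = 0.006948 K/W
R_stud  = 0.125/(53.1×0.14×12.7) = 0.001324 K/W
R_cav   = 0.125/(0.0435×0.86×12.7) = 0.2631 K/W
1/R_core = 1/R_stud + 1/R_cav → R_core = 0.001317 K/W
R_outer = 0.022/(0.615×12.7) = 0.002817 K/W
R_total = 0.01108 K/W
Q = ΔT/R_total = 24/0.01108

Q ≈ 2170 W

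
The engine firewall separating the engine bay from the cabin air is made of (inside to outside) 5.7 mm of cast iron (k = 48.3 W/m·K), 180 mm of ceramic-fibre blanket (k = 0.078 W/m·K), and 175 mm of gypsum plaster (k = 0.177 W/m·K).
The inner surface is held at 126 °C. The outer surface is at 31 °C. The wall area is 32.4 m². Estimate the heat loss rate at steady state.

Q ≈ 934 W

Series thermal resistances:
R_cast iron = L/(kA) = 0.0057/(48.3×32.4) = 3.642×10^-6 K/W
R_ceramic-fibre blanket = L/(kA) = 0.18/(0.078×32.4) = 0.07123 K/W
R_gypsum plaster = L/(kA) = 0.175/(0.177×32.4) = 0.03052 K/W
R_total = 0.1017 K/W
Q = ΔT / R_total = 95 / 0.1017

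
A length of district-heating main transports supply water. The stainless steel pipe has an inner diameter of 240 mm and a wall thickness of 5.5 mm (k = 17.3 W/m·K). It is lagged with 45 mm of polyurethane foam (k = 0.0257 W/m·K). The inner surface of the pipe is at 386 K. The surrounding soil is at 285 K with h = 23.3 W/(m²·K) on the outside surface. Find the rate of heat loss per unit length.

q′ ≈ 52.1 W/m

Treating each annulus and film as a series resistance:
R_stainless steel pipe wall = ln(125.5/120)/(2π×17.3×1) = 4.123×10^-4 K/W
R_polyurethane foam = ln(170.5/125.5)/(2π×0.0257×1) = 1.898 K/W
R_outer film = 1/(h_o·2πr_oL) = 1/(23.3×2π×0.1705×1) = 0.04006 K/W
R_total = 1.938 K/W
Q = ΔT/R_total = 101/1.938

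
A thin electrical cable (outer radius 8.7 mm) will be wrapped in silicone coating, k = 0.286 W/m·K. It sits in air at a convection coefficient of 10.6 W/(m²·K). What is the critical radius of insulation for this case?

For a cylinder r_cr = k/h = 0.286/10.6
r_cr = 27 mm; since the bare radius (8.7 mm) is below r_cr, adding a thin layer of insulation will *increase* heat loss.

r_cr ≈ 27 mm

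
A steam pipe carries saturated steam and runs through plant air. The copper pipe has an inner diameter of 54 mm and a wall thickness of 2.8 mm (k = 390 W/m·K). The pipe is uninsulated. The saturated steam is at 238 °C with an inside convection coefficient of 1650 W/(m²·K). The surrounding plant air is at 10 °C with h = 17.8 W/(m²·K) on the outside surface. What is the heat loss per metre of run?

q′ ≈ 751 W/m

Cylindrical conduction, so R = ln(r₂/r₁)/(2πkL) per layer, in series:
R_inner film = 1/(h_i·2πr₁L) = 1/(1650×2π×0.027×1) = 0.003573 K/W
R_copper pipe wall = ln(29.8/27)/(2π×390×1) = 4.027×10^-5 K/W
R_outer film = 1/(h_o·2πr_oL) = 1/(17.8×2π×0.0298×1) = 0.3 K/W
R_total = 0.3037 K/W
Q = ΔT/R_total = 228/0.3037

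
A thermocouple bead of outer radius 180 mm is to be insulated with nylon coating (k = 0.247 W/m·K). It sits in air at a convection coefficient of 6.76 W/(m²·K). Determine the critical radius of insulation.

For a sphere r_cr = 2k/h = 2×0.247/6.76
r_cr = 73.1 mm; since the bare radius (180 mm) is above r_cr, any added insulation will reduce heat loss.

r_cr ≈ 73.1 mm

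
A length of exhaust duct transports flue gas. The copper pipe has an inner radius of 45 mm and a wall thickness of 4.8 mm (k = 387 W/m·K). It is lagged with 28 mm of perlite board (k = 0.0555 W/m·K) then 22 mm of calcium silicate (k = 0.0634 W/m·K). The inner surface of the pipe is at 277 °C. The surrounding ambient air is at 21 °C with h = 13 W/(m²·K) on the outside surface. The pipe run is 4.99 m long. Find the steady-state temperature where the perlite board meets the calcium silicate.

Treating each annulus and film as a series resistance:
R_copper pipe wall = ln(49.8/45)/(2π×387×4.99) = 8.353×10^-6 K/W
R_perlite board = ln(77.8/49.8)/(2π×0.0555×4.99) = 0.2564 K/W
R_calcium silicate = ln(99.8/77.8)/(2π×0.0634×4.99) = 0.1253 K/W
R_outer film = 1/(h_o·2πr_oL) = 1/(13×2π×0.0998×4.99) = 0.02458 K/W
R_total = 0.4063 K/W
Q = ΔT/R_total = 256/0.4063
Q = 630 W
T_interface = T_inner − Q·ΣR(inner→interface) = 277 − 630×0.2564

T ≈ 115 °C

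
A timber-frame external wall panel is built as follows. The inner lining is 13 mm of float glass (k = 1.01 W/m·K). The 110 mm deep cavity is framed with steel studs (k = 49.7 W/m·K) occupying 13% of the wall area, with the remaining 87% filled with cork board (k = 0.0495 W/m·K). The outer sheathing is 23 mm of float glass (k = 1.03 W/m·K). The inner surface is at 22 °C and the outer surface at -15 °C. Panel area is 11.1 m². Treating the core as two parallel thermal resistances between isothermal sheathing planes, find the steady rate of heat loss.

Sheathing layers in series; stud and cavity paths in parallel between them.
R_inner = 0.013/(1.01×11.1) = 0.00116 K/W
R_stud  = 0.11/(49.7×0.13×11.1) = 0.001534 K/W
R_cav   = 0.11/(0.0495×0.87×11.1) = 0.2301 K/W
1/R_core = 1/R_stud + 1/R_cav → R_core = 0.001524 K/W
R_outer = 0.023/(1.03×11.1) = 0.002012 K/W
R_total = 0.004695 K/W
Q = ΔT/R_total = 37/0.004695

Q ≈ 7880 W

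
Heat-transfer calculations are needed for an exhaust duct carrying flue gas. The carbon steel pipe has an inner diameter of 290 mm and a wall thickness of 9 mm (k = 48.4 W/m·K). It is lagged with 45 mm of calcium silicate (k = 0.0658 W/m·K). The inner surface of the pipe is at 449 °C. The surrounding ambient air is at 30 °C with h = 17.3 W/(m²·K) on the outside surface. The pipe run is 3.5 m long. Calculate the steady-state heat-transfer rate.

Q ≈ 2200 W

Radial resistances (cylindrical: R_cond = ln(r_o/r_i)/(2πkL), R_conv = 1/(h·2πrL)):
R_carbon steel pipe wall = ln(154/145)/(2π×48.4×3.5) = 5.658×10^-5 K/W
R_calcium silicate = ln(199/154)/(2π×0.0658×3.5) = 0.1772 K/W
R_outer film = 1/(h_o·2πr_oL) = 1/(17.3×2π×0.199×3.5) = 0.01321 K/W
R_total = 0.1904 K/W
Q = ΔT/R_total = 419/0.1904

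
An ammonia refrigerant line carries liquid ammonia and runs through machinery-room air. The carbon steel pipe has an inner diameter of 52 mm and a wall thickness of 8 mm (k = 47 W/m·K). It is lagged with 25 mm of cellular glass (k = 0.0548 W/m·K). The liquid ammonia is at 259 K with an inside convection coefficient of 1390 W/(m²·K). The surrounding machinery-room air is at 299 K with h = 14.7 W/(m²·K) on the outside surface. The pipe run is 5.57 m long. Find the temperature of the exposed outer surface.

Radial resistances (cylindrical: R_cond = ln(r_o/r_i)/(2πkL), R_conv = 1/(h·2πrL)):
R_inner film = 1/(h_i·2πr₁L) = 1/(1390×2π×0.026×5.57) = 7.906×10^-4 K/W
R_carbon steel pipe wall = ln(34/26)/(2π×47×5.57) = 1.631×10^-4 K/W
R_cellular glass = ln(59/34)/(2π×0.0548×5.57) = 0.2874 K/W
R_outer film = 1/(h_o·2πr_oL) = 1/(14.7×2π×0.059×5.57) = 0.03295 K/W
R_total = 0.3213 K/W
Q = ΔT/R_total = 40/0.3213
Q = 124 W
T_interface = T_inner + Q·ΣR(inner→interface) = 259 + 124×0.2883

T ≈ 295 K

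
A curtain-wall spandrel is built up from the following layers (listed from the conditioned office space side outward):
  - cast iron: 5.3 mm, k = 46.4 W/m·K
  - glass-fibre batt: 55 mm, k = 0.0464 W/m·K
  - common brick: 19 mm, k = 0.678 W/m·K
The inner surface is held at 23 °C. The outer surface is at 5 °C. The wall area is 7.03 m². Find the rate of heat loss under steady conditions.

Treating each layer as a thermal resistance in series:
R_cast iron = L/(kA) = 0.0053/(46.4×7.03) = 1.625×10^-5 K/W
R_glass-fibre batt = L/(kA) = 0.055/(0.0464×7.03) = 0.1686 K/W
R_common brick = L/(kA) = 0.019/(0.678×7.03) = 0.003986 K/W
R_total = 0.1726 K/W
Q = ΔT / R_total = 18 / 0.1726

Q ≈ 104 W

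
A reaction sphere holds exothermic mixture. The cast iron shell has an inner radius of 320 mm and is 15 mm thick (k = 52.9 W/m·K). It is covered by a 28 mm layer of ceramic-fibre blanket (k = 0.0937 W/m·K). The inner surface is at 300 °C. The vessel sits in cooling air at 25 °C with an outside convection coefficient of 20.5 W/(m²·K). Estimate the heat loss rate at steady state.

Q ≈ 1220 W

Each spherical layer contributes R = (1/r_i − 1/r_o)/(4πk):
R_cast iron shell = (1/0.32 − 1/0.335)/(4π×52.9) = 2.105×10^-4 K/W
R_ceramic-fibre blanket = (1/0.335 − 1/0.363)/(4π×0.0937) = 0.1955 K/W
R_outer film = 1/(h·4πr_o²) = 1/(20.5×4π×0.363²) = 0.02946 K/W
R_total = 0.2252 K/W
Q = ΔT/R_total = 275/0.2252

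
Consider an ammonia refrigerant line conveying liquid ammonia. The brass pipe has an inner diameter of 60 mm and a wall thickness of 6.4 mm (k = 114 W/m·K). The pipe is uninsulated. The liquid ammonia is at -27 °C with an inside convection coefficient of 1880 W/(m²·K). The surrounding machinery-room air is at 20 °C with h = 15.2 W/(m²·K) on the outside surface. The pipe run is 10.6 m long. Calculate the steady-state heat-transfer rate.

For a radial system each layer contributes R = ln(r_out/r_in)/(2πkL); films add R = 1/(hA).
R_inner film = 1/(h_i·2πr₁L) = 1/(1880×2π×0.03×10.6) = 2.662×10^-4 K/W
R_brass pipe wall = ln(36.4/30)/(2π×114×10.6) = 2.547×10^-5 K/W
R_outer film = 1/(h_o·2πr_oL) = 1/(15.2×2π×0.0364×10.6) = 0.02714 K/W
R_total = 0.02743 K/W
Q = ΔT/R_total = 47/0.02743

Q ≈ 1710 W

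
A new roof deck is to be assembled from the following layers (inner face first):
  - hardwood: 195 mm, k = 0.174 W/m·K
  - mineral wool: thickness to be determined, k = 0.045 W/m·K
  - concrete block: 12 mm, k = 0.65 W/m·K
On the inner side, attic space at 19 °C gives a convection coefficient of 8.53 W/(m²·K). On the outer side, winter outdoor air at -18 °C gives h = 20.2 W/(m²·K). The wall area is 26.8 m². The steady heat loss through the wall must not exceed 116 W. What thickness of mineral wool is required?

L ≈ 326 mm

Treating each layer as a thermal resistance in series:
R_inner film = 1/(h_i·A) = 1/(8.53×26.8) = 0.004374 K/W
R_hardwood = L/(kA) = 0.195/(0.174×26.8) = 0.04182 K/W
R_concrete block = L/(kA) = 0.012/(0.65×26.8) = 6.889×10^-4 K/W
R_outer film = 1/(h_o·A) = 1/(20.2×26.8) = 0.001847 K/W
Sum of the known resistances R_other = 0.04873 K/W
Required total resistance R_tot = ΔT/Q_allow = 37/116 = 0.319 K/W
R_mineral wool = R_tot − R_other = 0.2702 K/W
L = R·k·A = 0.2702×0.045×26.8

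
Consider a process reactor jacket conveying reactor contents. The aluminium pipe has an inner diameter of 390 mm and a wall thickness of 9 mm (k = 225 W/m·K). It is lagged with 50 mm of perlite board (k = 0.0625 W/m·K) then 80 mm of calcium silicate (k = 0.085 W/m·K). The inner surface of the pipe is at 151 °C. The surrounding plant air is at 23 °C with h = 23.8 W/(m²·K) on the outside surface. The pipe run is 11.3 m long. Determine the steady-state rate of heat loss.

Cylindrical conduction, so R = ln(r₂/r₁)/(2πkL) per layer, in series:
R_aluminium pipe wall = ln(204/195)/(2π×225×11.3) = 2.824×10^-6 K/W
R_perlite board = ln(254/204)/(2π×0.0625×11.3) = 0.0494 K/W
R_calcium silicate = ln(334/254)/(2π×0.085×11.3) = 0.04537 K/W
R_outer film = 1/(h_o·2πr_oL) = 1/(23.8×2π×0.334×11.3) = 0.001772 K/W
R_total = 0.09654 K/W
Q = ΔT/R_total = 128/0.09654

Q ≈ 1330 W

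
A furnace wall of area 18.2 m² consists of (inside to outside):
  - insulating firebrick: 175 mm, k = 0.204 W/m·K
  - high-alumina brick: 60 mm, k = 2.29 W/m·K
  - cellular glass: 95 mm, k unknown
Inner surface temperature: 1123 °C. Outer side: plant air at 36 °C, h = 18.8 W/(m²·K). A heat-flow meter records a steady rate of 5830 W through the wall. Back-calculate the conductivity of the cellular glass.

Thermal resistances in series:
R_insulating firebrick = L/(kA) = 0.175/(0.204×18.2) = 0.04713 K/W
R_high-alumina brick = L/(kA) = 0.06/(2.29×18.2) = 0.00144 K/W
R_outer film = 1/(h_o·A) = 1/(18.8×18.2) = 0.002923 K/W
Sum of known resistances R_other = 0.0515 K/W
Total R = ΔT/Q = 1087/5830 = 0.1864 K/W
R_cellular glass = R_total − R_other = 0.135 K/W
k = L/(R·A) = 0.095/(0.135×18.2)

k ≈ 0.0387 W/(m·K)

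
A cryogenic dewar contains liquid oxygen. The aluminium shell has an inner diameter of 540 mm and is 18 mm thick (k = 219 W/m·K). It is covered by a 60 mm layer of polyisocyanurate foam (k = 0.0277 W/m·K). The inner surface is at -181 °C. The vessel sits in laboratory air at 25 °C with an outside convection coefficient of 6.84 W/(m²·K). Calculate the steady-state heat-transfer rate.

Radial (spherical) resistances in series:
R_aluminium shell = (1/0.27 − 1/0.288)/(4π×219) = 8.411×10^-5 K/W
R_polyisocyanurate foam = (1/0.288 − 1/0.348)/(4π×0.0277) = 1.72 K/W
R_outer film = 1/(h·4πr_o²) = 1/(6.84×4π×0.348²) = 0.09607 K/W
R_total = 1.816 K/W
Q = ΔT/R_total = 206/1.816

Q ≈ 113 W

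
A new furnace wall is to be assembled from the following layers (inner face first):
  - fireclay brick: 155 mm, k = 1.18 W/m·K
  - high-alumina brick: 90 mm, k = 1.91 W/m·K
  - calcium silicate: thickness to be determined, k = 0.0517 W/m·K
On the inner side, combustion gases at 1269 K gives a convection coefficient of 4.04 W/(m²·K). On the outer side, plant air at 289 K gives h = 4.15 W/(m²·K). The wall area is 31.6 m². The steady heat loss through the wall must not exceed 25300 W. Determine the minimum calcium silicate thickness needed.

L ≈ 28.8 mm

Using the resistance-network approach (series):
R_inner film = 1/(h_i·A) = 1/(4.04×31.6) = 0.007833 K/W
R_fireclay brick = L/(kA) = 0.155/(1.18×31.6) = 0.004157 K/W
R_high-alumina brick = L/(kA) = 0.09/(1.91×31.6) = 0.001491 K/W
R_outer film = 1/(h_o·A) = 1/(4.15×31.6) = 0.007625 K/W
Sum of the known resistances R_other = 0.02111 K/W
Required total resistance R_tot = ΔT/Q_allow = 980/25300 = 0.03874 K/W
R_calcium silicate = R_tot − R_other = 0.01763 K/W
L = R·k·A = 0.01763×0.0517×31.6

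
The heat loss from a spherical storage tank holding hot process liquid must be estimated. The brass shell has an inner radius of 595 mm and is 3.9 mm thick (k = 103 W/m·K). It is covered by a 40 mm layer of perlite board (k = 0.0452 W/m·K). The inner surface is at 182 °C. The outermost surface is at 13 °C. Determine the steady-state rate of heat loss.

Q ≈ 918 W

For a spherical shell R = (1/r₁ − 1/r₂)/(4πk); film R = 1/(h·4πr²). In series:
R_brass shell = (1/0.595 − 1/0.5989)/(4π×103) = 8.456×10^-6 K/W
R_perlite board = (1/0.5989 − 1/0.6389)/(4π×0.0452) = 0.184 K/W
R_total = 0.1841 K/W
Q = ΔT/R_total = 169/0.1841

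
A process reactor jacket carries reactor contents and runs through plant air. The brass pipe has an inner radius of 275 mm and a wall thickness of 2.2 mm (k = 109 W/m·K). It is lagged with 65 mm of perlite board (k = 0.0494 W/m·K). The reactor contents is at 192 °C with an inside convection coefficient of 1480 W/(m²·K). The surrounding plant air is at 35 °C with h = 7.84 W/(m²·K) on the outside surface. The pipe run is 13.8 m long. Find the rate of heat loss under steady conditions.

Q ≈ 2930 W

Per-layer cylindrical resistances, series-summed:
R_inner film = 1/(h_i·2πr₁L) = 1/(1480×2π×0.275×13.8) = 2.834×10^-5 K/W
R_brass pipe wall = ln(277.2/275)/(2π×109×13.8) = 8.431×10^-7 K/W
R_perlite board = ln(342.2/277.2)/(2π×0.0494×13.8) = 0.04918 K/W
R_outer film = 1/(h_o·2πr_oL) = 1/(7.84×2π×0.3422×13.8) = 0.004299 K/W
R_total = 0.05351 K/W
Q = ΔT/R_total = 157/0.05351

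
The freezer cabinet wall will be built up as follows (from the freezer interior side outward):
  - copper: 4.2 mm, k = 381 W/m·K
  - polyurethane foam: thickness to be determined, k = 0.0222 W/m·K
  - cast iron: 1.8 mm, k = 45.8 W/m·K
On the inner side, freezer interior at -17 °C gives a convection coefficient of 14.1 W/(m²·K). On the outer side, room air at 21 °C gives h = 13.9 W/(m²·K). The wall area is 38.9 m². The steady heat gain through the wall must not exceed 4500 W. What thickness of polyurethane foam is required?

L ≈ 4.12 mm

Model the wall as resistances in series:
R_inner film = 1/(h_i·A) = 1/(14.1×38.9) = 0.001823 K/W
R_copper = L/(kA) = 0.0042/(381×38.9) = 2.834×10^-7 K/W
R_cast iron = L/(kA) = 0.0018/(45.8×38.9) = 1.01×10^-6 K/W
R_outer film = 1/(h_o·A) = 1/(13.9×38.9) = 0.001849 K/W
Sum of the known resistances R_other = 0.003674 K/W
Required total resistance R_tot = ΔT/Q_allow = 38/4500 = 0.008444 K/W
R_polyurethane foam = R_tot − R_other = 0.004771 K/W
L = R·k·A = 0.004771×0.0222×38.9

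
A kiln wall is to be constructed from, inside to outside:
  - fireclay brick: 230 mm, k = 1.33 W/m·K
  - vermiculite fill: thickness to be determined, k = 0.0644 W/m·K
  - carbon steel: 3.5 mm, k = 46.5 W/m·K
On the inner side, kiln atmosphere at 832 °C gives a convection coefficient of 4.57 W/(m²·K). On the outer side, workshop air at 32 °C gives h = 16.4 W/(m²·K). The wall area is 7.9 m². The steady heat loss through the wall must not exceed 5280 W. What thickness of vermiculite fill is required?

L ≈ 47.9 mm

Model the wall as resistances in series:
R_inner film = 1/(h_i·A) = 1/(4.57×7.9) = 0.0277 K/W
R_fireclay brick = L/(kA) = 0.23/(1.33×7.9) = 0.02189 K/W
R_carbon steel = L/(kA) = 0.0035/(46.5×7.9) = 9.528×10^-6 K/W
R_outer film = 1/(h_o·A) = 1/(16.4×7.9) = 0.007718 K/W
Sum of the known resistances R_other = 0.05732 K/W
Required total resistance R_tot = ΔT/Q_allow = 800/5280 = 0.1515 K/W
R_vermiculite fill = R_tot − R_other = 0.0942 K/W
L = R·k·A = 0.0942×0.0644×7.9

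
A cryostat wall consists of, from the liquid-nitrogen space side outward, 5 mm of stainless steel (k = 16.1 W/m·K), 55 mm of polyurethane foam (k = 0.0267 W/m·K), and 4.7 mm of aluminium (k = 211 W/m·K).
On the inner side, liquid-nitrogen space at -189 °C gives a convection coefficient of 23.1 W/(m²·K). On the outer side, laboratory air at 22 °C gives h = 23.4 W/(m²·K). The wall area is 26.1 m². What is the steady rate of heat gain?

Q ≈ 2570 W

Series thermal resistances:
R_inner film = 1/(h_i·A) = 1/(23.1×26.1) = 0.001659 K/W
R_stainless steel = L/(kA) = 0.005/(16.1×26.1) = 1.19×10^-5 K/W
R_polyurethane foam = L/(kA) = 0.055/(0.0267×26.1) = 0.07892 K/W
R_aluminium = L/(kA) = 0.0047/(211×26.1) = 8.534×10^-7 K/W
R_outer film = 1/(h_o·A) = 1/(23.4×26.1) = 0.001637 K/W
R_total = 0.08223 K/W
Q = ΔT / R_total = 211 / 0.08223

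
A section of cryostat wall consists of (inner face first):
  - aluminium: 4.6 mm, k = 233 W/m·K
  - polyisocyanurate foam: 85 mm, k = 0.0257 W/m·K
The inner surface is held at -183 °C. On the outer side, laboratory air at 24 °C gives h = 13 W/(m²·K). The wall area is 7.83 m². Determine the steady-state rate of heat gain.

Series thermal resistances:
R_aluminium = L/(kA) = 0.0046/(233×7.83) = 2.521×10^-6 K/W
R_polyisocyanurate foam = L/(kA) = 0.085/(0.0257×7.83) = 0.4224 K/W
R_outer film = 1/(h_o·A) = 1/(13×7.83) = 0.009824 K/W
R_total = 0.4322 K/W
Q = ΔT / R_total = 207 / 0.4322

Q ≈ 479 W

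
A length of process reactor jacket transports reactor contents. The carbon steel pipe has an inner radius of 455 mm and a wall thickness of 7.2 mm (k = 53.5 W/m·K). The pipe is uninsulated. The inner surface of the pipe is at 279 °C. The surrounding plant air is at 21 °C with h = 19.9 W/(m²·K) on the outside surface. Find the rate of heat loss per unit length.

Radial resistances (cylindrical: R_cond = ln(r_o/r_i)/(2πkL), R_conv = 1/(h·2πrL)):
R_carbon steel pipe wall = ln(462.2/455)/(2π×53.5×1) = 4.671×10^-5 K/W
R_outer film = 1/(h_o·2πr_oL) = 1/(19.9×2π×0.4622×1) = 0.0173 K/W
R_total = 0.01735 K/W
Q = ΔT/R_total = 258/0.01735

q′ ≈ 14900 W/m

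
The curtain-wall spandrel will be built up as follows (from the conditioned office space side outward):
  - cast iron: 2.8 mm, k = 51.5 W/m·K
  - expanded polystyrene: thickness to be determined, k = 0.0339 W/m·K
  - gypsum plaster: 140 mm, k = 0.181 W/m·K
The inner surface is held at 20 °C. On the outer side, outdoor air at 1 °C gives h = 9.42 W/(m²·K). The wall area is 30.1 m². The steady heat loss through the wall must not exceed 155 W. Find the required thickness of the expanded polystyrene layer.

L ≈ 95.3 mm

Using the resistance-network approach (series):
R_cast iron = L/(kA) = 0.0028/(51.5×30.1) = 1.806×10^-6 K/W
R_gypsum plaster = L/(kA) = 0.14/(0.181×30.1) = 0.0257 K/W
R_outer film = 1/(h_o·A) = 1/(9.42×30.1) = 0.003527 K/W
Sum of the known resistances R_other = 0.02923 K/W
Required total resistance R_tot = ΔT/Q_allow = 19/155 = 0.1226 K/W
R_expanded polystyrene = R_tot − R_other = 0.09335 K/W
L = R·k·A = 0.09335×0.0339×30.1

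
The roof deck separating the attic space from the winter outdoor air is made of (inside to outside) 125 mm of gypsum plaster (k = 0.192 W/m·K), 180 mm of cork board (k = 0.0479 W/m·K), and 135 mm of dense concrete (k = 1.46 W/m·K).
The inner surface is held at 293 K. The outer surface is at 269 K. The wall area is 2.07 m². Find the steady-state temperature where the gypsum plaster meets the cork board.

Series thermal resistances:
R_gypsum plaster = L/(kA) = 0.125/(0.192×2.07) = 0.3145 K/W
R_cork board = L/(kA) = 0.18/(0.0479×2.07) = 1.815 K/W
R_dense concrete = L/(kA) = 0.135/(1.46×2.07) = 0.04467 K/W
R_total = 2.175 K/W;  Q = ΔT/R_total = 24/2.175 = 11.04 W
T_interface = T_inner − Q·ΣR(inner→interface) = 293 − 11×0.3145

T ≈ 290 K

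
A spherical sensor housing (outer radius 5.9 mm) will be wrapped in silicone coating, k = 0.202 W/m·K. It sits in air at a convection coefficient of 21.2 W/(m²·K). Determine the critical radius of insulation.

For a sphere r_cr = 2k/h = 2×0.202/21.2
r_cr = 19.1 mm; since the bare radius (5.9 mm) is below r_cr, adding a thin layer of insulation will *increase* heat loss.

r_cr ≈ 19.1 mm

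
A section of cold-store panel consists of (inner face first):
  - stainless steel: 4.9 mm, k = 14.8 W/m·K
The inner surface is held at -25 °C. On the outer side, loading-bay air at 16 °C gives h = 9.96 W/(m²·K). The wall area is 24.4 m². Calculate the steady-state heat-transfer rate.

Q ≈ 9930 W

Thermal resistances in series:
R_stainless steel = L/(kA) = 0.0049/(14.8×24.4) = 1.357×10^-5 K/W
R_outer film = 1/(h_o·A) = 1/(9.96×24.4) = 0.004115 K/W
R_total = 0.004128 K/W
Q = ΔT / R_total = 41 / 0.004128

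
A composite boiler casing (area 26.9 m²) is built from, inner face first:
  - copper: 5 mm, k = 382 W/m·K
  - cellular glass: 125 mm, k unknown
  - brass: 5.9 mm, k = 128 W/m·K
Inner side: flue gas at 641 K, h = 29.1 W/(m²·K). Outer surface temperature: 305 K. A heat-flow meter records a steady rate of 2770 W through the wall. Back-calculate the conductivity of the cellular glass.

Treating each layer as a thermal resistance in series:
R_inner film = 1/(h_i·A) = 1/(29.1×26.9) = 0.001277 K/W
R_copper = L/(kA) = 0.005/(382×26.9) = 4.866×10^-7 K/W
R_brass = L/(kA) = 0.0059/(128×26.9) = 1.714×10^-6 K/W
Sum of known resistances R_other = 0.00128 K/W
Total R = ΔT/Q = 336/2770 = 0.1213 K/W
R_cellular glass = R_total − R_other = 0.12 K/W
k = L/(R·A) = 0.125/(0.12×26.9)

k ≈ 0.0387 W/(m·K)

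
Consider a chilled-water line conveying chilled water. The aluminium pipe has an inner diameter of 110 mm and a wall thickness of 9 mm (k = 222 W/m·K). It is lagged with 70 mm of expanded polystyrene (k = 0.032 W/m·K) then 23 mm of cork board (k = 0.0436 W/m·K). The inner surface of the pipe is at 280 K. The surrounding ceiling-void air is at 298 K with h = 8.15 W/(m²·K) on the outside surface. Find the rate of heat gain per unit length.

q′ ≈ 4.11 W/m

Per-layer cylindrical resistances, series-summed:
R_aluminium pipe wall = ln(64/55)/(2π×222×1) = 1.086×10^-4 K/W
R_expanded polystyrene = ln(134/64)/(2π×0.032×1) = 3.675 K/W
R_cork board = ln(157/134)/(2π×0.0436×1) = 0.5782 K/W
R_outer film = 1/(h_o·2πr_oL) = 1/(8.15×2π×0.157×1) = 0.1244 K/W
R_total = 4.378 K/W
Q = ΔT/R_total = 18/4.378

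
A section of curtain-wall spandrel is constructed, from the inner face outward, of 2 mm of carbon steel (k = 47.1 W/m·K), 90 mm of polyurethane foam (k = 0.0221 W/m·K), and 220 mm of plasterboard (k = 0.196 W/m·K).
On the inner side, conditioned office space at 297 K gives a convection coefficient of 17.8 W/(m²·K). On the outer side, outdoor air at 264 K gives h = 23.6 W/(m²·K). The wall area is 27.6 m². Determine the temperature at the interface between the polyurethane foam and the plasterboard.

T ≈ 271 K

Using the resistance-network approach (series):
R_inner film = 1/(h_i·A) = 1/(17.8×27.6) = 0.002035 K/W
R_carbon steel = L/(kA) = 0.002/(47.1×27.6) = 1.539×10^-6 K/W
R_polyurethane foam = L/(kA) = 0.09/(0.0221×27.6) = 0.1476 K/W
R_plasterboard = L/(kA) = 0.22/(0.196×27.6) = 0.04067 K/W
R_outer film = 1/(h_o·A) = 1/(23.6×27.6) = 0.001535 K/W
R_total = 0.1918 K/W;  Q = ΔT/R_total = 33/0.1918 = 172.1 W
T_interface = T_inner − Q·ΣR(inner→interface) = 297 − 172×0.1496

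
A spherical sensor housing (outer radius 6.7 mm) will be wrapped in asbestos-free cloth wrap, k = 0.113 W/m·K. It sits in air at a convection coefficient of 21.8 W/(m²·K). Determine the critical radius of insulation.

r_cr ≈ 10.4 mm

For a sphere r_cr = 2k/h = 2×0.113/21.8
r_cr = 10.4 mm; since the bare radius (6.7 mm) is below r_cr, adding a thin layer of insulation will *increase* heat loss.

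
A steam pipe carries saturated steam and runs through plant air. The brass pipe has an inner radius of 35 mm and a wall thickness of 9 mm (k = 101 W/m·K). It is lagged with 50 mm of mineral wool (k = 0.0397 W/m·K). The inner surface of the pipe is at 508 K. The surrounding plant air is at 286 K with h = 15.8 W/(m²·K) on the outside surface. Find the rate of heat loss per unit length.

Per-layer cylindrical resistances, series-summed:
R_brass pipe wall = ln(44/35)/(2π×101×1) = 3.606×10^-4 K/W
R_mineral wool = ln(94/44)/(2π×0.0397×1) = 3.043 K/W
R_outer film = 1/(h_o·2πr_oL) = 1/(15.8×2π×0.094×1) = 0.1072 K/W
R_total = 3.151 K/W
Q = ΔT/R_total = 222/3.151

q′ ≈ 70.5 W/m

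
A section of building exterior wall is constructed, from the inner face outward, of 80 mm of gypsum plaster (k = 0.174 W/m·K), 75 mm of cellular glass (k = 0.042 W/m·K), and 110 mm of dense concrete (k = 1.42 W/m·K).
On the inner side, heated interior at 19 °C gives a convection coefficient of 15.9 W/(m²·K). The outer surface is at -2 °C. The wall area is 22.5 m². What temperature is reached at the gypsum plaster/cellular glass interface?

T ≈ 14.4 °C

Using the resistance-network approach (series):
R_inner film = 1/(h_i·A) = 1/(15.9×22.5) = 0.002795 K/W
R_gypsum plaster = L/(kA) = 0.08/(0.174×22.5) = 0.02043 K/W
R_cellular glass = L/(kA) = 0.075/(0.042×22.5) = 0.07937 K/W
R_dense concrete = L/(kA) = 0.11/(1.42×22.5) = 0.003443 K/W
R_total = 0.106 K/W;  Q = ΔT/R_total = 21/0.106 = 198 W
T_interface = T_inner − Q·ΣR(inner→interface) = 19 − 198×0.02323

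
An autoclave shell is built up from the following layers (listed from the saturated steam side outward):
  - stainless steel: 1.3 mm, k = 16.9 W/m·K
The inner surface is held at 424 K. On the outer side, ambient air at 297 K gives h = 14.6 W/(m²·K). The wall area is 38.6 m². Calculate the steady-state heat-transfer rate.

Treating each layer as a thermal resistance in series:
R_stainless steel = L/(kA) = 0.0013/(16.9×38.6) = 1.993×10^-6 K/W
R_outer film = 1/(h_o·A) = 1/(14.6×38.6) = 0.001774 K/W
R_total = 0.001776 K/W
Q = ΔT / R_total = 127 / 0.001776

Q ≈ 71500 W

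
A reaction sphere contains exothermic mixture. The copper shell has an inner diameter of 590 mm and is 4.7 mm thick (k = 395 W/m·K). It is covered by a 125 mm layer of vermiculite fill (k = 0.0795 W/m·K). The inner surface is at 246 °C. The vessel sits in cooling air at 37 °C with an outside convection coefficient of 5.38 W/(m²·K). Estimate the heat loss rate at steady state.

Each spherical layer contributes R = (1/r_i − 1/r_o)/(4πk):
R_copper shell = (1/0.295 − 1/0.2997)/(4π×395) = 1.071×10^-5 K/W
R_vermiculite fill = (1/0.2997 − 1/0.4247)/(4π×0.0795) = 0.983 K/W
R_outer film = 1/(h·4πr_o²) = 1/(5.38×4π×0.4247²) = 0.08201 K/W
R_total = 1.065 K/W
Q = ΔT/R_total = 209/1.065

Q ≈ 196 W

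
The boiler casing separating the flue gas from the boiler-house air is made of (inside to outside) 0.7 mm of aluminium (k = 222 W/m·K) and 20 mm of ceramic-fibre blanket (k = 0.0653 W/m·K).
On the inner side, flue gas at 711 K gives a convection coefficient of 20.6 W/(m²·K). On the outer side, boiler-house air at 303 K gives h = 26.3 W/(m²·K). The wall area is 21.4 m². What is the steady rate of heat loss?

Q ≈ 22200 W

Model the wall as resistances in series:
R_inner film = 1/(h_i·A) = 1/(20.6×21.4) = 0.002268 K/W
R_aluminium = L/(kA) = 0.0007/(222×21.4) = 1.473×10^-7 K/W
R_ceramic-fibre blanket = L/(kA) = 0.02/(0.0653×21.4) = 0.01431 K/W
R_outer film = 1/(h_o·A) = 1/(26.3×21.4) = 0.001777 K/W
R_total = 0.01836 K/W
Q = ΔT / R_total = 408 / 0.01836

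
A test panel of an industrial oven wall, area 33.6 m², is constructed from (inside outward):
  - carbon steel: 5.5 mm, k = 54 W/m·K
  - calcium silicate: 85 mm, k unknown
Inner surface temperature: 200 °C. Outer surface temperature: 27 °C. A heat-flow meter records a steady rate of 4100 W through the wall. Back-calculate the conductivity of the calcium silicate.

Treating each layer as a thermal resistance in series:
R_carbon steel = L/(kA) = 0.0055/(54×33.6) = 3.031×10^-6 K/W
Sum of known resistances R_other = 3.031×10^-6 K/W
Total R = ΔT/Q = 173/4100 = 0.0422 K/W
R_calcium silicate = R_total − R_other = 0.04219 K/W
k = L/(R·A) = 0.085/(0.04219×33.6)

k ≈ 0.06 W/(m·K)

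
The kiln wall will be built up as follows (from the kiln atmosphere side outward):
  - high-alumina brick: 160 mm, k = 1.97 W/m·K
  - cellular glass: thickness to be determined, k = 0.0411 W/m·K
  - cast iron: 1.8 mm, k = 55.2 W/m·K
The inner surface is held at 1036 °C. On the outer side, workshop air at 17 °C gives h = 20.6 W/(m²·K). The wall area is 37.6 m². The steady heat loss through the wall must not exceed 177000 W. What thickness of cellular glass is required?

Using the resistance-network approach (series):
R_high-alumina brick = L/(kA) = 0.16/(1.97×37.6) = 0.00216 K/W
R_cast iron = L/(kA) = 0.0018/(55.2×37.6) = 8.673×10^-7 K/W
R_outer film = 1/(h_o·A) = 1/(20.6×37.6) = 0.001291 K/W
Sum of the known resistances R_other = 0.003452 K/W
Required total resistance R_tot = ΔT/Q_allow = 1019/177000 = 0.005757 K/W
R_cellular glass = R_tot − R_other = 0.002305 K/W
L = R·k·A = 0.002305×0.0411×37.6

L ≈ 3.56 mm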